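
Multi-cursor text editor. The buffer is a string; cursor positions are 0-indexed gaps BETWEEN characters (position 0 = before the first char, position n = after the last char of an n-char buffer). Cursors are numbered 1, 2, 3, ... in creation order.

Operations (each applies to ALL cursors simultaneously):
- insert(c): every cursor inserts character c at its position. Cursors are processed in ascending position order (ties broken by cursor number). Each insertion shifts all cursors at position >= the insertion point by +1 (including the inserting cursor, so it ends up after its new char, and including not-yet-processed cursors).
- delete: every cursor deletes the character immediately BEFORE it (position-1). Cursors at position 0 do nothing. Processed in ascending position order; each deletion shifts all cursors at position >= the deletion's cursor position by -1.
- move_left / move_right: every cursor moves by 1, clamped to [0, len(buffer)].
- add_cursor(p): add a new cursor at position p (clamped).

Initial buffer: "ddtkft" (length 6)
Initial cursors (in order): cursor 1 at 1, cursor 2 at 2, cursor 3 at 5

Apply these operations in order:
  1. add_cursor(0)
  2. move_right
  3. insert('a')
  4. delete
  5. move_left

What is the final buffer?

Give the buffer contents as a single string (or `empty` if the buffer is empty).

After op 1 (add_cursor(0)): buffer="ddtkft" (len 6), cursors c4@0 c1@1 c2@2 c3@5, authorship ......
After op 2 (move_right): buffer="ddtkft" (len 6), cursors c4@1 c1@2 c2@3 c3@6, authorship ......
After op 3 (insert('a')): buffer="dadatakfta" (len 10), cursors c4@2 c1@4 c2@6 c3@10, authorship .4.1.2...3
After op 4 (delete): buffer="ddtkft" (len 6), cursors c4@1 c1@2 c2@3 c3@6, authorship ......
After op 5 (move_left): buffer="ddtkft" (len 6), cursors c4@0 c1@1 c2@2 c3@5, authorship ......

Answer: ddtkft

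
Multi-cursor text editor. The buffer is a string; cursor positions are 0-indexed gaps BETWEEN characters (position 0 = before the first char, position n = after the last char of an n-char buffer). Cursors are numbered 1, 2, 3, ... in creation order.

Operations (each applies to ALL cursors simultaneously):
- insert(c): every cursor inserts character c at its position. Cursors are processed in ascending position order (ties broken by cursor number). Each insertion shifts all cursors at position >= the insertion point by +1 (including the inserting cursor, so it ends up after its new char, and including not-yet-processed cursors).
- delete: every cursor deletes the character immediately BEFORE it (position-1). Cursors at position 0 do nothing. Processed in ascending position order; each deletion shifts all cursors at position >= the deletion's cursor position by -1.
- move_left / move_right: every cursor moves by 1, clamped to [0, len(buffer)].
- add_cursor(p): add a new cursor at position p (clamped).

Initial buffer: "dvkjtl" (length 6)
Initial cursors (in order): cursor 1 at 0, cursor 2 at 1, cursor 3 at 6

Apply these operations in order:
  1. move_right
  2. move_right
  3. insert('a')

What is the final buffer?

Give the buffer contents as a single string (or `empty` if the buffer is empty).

After op 1 (move_right): buffer="dvkjtl" (len 6), cursors c1@1 c2@2 c3@6, authorship ......
After op 2 (move_right): buffer="dvkjtl" (len 6), cursors c1@2 c2@3 c3@6, authorship ......
After op 3 (insert('a')): buffer="dvakajtla" (len 9), cursors c1@3 c2@5 c3@9, authorship ..1.2...3

Answer: dvakajtla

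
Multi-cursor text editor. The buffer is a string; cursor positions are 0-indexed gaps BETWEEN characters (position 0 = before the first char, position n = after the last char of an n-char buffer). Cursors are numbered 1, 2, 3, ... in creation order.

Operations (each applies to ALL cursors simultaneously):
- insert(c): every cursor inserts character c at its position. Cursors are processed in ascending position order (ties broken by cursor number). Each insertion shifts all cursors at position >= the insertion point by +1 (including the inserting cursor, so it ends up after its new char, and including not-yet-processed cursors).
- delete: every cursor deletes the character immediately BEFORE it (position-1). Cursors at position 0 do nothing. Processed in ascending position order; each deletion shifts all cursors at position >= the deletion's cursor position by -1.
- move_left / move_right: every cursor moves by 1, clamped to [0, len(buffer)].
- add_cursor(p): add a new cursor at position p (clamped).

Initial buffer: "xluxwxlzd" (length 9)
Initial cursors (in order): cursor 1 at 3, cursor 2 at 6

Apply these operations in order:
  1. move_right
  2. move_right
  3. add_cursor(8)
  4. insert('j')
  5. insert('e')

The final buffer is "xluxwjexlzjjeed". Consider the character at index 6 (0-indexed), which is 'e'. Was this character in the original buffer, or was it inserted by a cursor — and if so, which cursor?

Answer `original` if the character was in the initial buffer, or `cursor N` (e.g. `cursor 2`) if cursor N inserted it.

Answer: cursor 1

Derivation:
After op 1 (move_right): buffer="xluxwxlzd" (len 9), cursors c1@4 c2@7, authorship .........
After op 2 (move_right): buffer="xluxwxlzd" (len 9), cursors c1@5 c2@8, authorship .........
After op 3 (add_cursor(8)): buffer="xluxwxlzd" (len 9), cursors c1@5 c2@8 c3@8, authorship .........
After op 4 (insert('j')): buffer="xluxwjxlzjjd" (len 12), cursors c1@6 c2@11 c3@11, authorship .....1...23.
After op 5 (insert('e')): buffer="xluxwjexlzjjeed" (len 15), cursors c1@7 c2@14 c3@14, authorship .....11...2323.
Authorship (.=original, N=cursor N): . . . . . 1 1 . . . 2 3 2 3 .
Index 6: author = 1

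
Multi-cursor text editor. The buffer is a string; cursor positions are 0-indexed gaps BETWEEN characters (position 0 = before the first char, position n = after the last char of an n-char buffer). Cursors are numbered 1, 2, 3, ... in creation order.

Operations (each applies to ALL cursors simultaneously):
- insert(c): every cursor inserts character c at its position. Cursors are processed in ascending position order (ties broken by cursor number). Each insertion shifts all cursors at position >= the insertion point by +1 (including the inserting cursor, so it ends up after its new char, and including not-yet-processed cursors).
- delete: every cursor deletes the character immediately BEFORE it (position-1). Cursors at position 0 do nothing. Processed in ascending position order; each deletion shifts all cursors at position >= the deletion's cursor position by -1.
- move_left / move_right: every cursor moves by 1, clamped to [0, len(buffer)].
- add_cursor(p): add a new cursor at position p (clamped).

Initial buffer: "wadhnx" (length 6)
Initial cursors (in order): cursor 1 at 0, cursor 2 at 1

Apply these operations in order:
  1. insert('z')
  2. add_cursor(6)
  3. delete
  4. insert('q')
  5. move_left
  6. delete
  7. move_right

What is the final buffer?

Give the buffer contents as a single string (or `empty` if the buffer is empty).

Answer: qqaqnx

Derivation:
After op 1 (insert('z')): buffer="zwzadhnx" (len 8), cursors c1@1 c2@3, authorship 1.2.....
After op 2 (add_cursor(6)): buffer="zwzadhnx" (len 8), cursors c1@1 c2@3 c3@6, authorship 1.2.....
After op 3 (delete): buffer="wadnx" (len 5), cursors c1@0 c2@1 c3@3, authorship .....
After op 4 (insert('q')): buffer="qwqadqnx" (len 8), cursors c1@1 c2@3 c3@6, authorship 1.2..3..
After op 5 (move_left): buffer="qwqadqnx" (len 8), cursors c1@0 c2@2 c3@5, authorship 1.2..3..
After op 6 (delete): buffer="qqaqnx" (len 6), cursors c1@0 c2@1 c3@3, authorship 12.3..
After op 7 (move_right): buffer="qqaqnx" (len 6), cursors c1@1 c2@2 c3@4, authorship 12.3..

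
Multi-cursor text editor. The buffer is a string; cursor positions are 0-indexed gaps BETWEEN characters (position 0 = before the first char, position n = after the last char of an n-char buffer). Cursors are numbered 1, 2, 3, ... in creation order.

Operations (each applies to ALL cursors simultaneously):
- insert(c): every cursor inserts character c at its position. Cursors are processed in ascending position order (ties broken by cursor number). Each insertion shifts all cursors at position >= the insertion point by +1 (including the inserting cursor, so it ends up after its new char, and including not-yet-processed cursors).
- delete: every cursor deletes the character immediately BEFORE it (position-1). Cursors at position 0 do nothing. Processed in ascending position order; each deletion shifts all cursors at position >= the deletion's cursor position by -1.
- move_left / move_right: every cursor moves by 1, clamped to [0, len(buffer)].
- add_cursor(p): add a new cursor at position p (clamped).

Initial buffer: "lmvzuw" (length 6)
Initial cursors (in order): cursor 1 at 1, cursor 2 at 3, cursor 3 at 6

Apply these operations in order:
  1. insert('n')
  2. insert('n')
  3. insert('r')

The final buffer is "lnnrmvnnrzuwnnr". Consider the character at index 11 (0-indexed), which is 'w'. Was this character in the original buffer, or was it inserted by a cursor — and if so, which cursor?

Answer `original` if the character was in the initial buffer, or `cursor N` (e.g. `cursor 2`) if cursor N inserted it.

After op 1 (insert('n')): buffer="lnmvnzuwn" (len 9), cursors c1@2 c2@5 c3@9, authorship .1..2...3
After op 2 (insert('n')): buffer="lnnmvnnzuwnn" (len 12), cursors c1@3 c2@7 c3@12, authorship .11..22...33
After op 3 (insert('r')): buffer="lnnrmvnnrzuwnnr" (len 15), cursors c1@4 c2@9 c3@15, authorship .111..222...333
Authorship (.=original, N=cursor N): . 1 1 1 . . 2 2 2 . . . 3 3 3
Index 11: author = original

Answer: original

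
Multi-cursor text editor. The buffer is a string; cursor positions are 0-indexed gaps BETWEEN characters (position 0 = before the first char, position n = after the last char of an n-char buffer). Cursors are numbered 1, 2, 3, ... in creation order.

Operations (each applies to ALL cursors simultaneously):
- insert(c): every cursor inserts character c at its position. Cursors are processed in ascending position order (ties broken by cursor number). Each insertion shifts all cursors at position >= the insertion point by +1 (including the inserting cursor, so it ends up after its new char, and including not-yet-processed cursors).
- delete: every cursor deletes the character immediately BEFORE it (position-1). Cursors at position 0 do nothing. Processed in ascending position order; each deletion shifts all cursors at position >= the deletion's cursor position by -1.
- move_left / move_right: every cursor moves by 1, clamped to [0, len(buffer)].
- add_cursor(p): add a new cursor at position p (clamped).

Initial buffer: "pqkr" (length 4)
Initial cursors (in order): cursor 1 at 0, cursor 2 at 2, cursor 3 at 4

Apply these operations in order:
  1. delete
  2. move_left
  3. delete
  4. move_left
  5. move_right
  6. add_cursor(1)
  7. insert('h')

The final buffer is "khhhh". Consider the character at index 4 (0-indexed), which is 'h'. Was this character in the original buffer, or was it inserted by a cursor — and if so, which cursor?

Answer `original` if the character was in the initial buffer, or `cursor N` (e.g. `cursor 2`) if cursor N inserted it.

Answer: cursor 4

Derivation:
After op 1 (delete): buffer="pk" (len 2), cursors c1@0 c2@1 c3@2, authorship ..
After op 2 (move_left): buffer="pk" (len 2), cursors c1@0 c2@0 c3@1, authorship ..
After op 3 (delete): buffer="k" (len 1), cursors c1@0 c2@0 c3@0, authorship .
After op 4 (move_left): buffer="k" (len 1), cursors c1@0 c2@0 c3@0, authorship .
After op 5 (move_right): buffer="k" (len 1), cursors c1@1 c2@1 c3@1, authorship .
After op 6 (add_cursor(1)): buffer="k" (len 1), cursors c1@1 c2@1 c3@1 c4@1, authorship .
After op 7 (insert('h')): buffer="khhhh" (len 5), cursors c1@5 c2@5 c3@5 c4@5, authorship .1234
Authorship (.=original, N=cursor N): . 1 2 3 4
Index 4: author = 4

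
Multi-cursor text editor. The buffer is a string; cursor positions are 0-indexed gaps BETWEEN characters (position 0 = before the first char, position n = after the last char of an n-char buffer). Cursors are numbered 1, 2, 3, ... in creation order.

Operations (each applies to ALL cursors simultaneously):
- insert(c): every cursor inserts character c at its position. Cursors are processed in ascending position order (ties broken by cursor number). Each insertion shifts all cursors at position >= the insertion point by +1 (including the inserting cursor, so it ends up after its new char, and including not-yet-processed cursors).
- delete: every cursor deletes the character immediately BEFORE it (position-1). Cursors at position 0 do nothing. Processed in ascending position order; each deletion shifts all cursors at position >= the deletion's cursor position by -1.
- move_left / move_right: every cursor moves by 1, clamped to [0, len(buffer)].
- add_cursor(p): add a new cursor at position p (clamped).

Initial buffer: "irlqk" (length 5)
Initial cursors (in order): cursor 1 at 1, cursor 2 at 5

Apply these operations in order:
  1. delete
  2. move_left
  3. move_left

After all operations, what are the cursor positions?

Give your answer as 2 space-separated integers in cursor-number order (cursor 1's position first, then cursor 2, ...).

Answer: 0 1

Derivation:
After op 1 (delete): buffer="rlq" (len 3), cursors c1@0 c2@3, authorship ...
After op 2 (move_left): buffer="rlq" (len 3), cursors c1@0 c2@2, authorship ...
After op 3 (move_left): buffer="rlq" (len 3), cursors c1@0 c2@1, authorship ...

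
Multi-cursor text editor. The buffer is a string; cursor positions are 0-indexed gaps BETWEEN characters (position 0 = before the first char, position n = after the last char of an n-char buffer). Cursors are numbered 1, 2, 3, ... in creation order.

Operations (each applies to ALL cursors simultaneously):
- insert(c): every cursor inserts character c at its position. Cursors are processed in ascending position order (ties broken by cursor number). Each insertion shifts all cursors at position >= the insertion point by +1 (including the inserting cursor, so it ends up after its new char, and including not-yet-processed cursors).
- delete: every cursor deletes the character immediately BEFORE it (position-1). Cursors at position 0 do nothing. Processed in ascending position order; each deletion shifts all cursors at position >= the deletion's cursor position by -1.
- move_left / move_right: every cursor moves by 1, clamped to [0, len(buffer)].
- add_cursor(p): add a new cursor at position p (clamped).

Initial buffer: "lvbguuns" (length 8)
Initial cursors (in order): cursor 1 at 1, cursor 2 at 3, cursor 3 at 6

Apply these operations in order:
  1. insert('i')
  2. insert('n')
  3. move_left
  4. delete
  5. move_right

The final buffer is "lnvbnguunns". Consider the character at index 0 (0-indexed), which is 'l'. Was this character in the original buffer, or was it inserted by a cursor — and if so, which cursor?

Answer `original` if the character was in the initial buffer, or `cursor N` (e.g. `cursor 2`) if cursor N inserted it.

After op 1 (insert('i')): buffer="livbiguuins" (len 11), cursors c1@2 c2@5 c3@9, authorship .1..2...3..
After op 2 (insert('n')): buffer="linvbinguuinns" (len 14), cursors c1@3 c2@7 c3@12, authorship .11..22...33..
After op 3 (move_left): buffer="linvbinguuinns" (len 14), cursors c1@2 c2@6 c3@11, authorship .11..22...33..
After op 4 (delete): buffer="lnvbnguunns" (len 11), cursors c1@1 c2@4 c3@8, authorship .1..2...3..
After op 5 (move_right): buffer="lnvbnguunns" (len 11), cursors c1@2 c2@5 c3@9, authorship .1..2...3..
Authorship (.=original, N=cursor N): . 1 . . 2 . . . 3 . .
Index 0: author = original

Answer: original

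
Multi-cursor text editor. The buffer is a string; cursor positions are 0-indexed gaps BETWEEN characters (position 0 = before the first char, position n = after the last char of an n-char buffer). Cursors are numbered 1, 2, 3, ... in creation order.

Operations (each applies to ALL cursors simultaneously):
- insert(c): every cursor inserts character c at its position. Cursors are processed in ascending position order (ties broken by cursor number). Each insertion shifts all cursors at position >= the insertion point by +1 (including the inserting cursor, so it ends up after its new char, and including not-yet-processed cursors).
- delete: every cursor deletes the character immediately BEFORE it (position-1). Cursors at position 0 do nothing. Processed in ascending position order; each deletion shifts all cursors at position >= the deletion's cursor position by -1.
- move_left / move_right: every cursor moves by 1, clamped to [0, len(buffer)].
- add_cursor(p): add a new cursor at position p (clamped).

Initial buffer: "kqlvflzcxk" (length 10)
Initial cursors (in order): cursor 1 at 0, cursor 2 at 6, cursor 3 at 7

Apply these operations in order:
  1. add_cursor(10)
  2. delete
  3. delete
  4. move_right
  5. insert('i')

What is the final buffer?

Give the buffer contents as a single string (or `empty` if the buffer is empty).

After op 1 (add_cursor(10)): buffer="kqlvflzcxk" (len 10), cursors c1@0 c2@6 c3@7 c4@10, authorship ..........
After op 2 (delete): buffer="kqlvfcx" (len 7), cursors c1@0 c2@5 c3@5 c4@7, authorship .......
After op 3 (delete): buffer="kqlc" (len 4), cursors c1@0 c2@3 c3@3 c4@4, authorship ....
After op 4 (move_right): buffer="kqlc" (len 4), cursors c1@1 c2@4 c3@4 c4@4, authorship ....
After op 5 (insert('i')): buffer="kiqlciii" (len 8), cursors c1@2 c2@8 c3@8 c4@8, authorship .1...234

Answer: kiqlciii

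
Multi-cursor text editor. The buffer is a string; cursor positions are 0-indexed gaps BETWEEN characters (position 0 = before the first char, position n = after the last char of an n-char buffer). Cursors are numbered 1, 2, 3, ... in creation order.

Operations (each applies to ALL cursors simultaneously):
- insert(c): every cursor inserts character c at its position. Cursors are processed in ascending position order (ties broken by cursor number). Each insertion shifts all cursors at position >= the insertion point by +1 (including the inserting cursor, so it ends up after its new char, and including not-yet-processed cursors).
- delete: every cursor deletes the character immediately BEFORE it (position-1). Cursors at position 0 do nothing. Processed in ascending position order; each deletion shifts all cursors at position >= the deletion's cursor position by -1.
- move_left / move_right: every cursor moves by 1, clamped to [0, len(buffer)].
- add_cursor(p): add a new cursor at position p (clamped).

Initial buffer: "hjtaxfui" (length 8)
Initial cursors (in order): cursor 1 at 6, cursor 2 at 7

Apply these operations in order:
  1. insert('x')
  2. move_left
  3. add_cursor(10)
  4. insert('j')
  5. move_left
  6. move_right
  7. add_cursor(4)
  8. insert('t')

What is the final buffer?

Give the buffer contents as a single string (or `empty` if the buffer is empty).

Answer: hjtatxfjtxujtxijt

Derivation:
After op 1 (insert('x')): buffer="hjtaxfxuxi" (len 10), cursors c1@7 c2@9, authorship ......1.2.
After op 2 (move_left): buffer="hjtaxfxuxi" (len 10), cursors c1@6 c2@8, authorship ......1.2.
After op 3 (add_cursor(10)): buffer="hjtaxfxuxi" (len 10), cursors c1@6 c2@8 c3@10, authorship ......1.2.
After op 4 (insert('j')): buffer="hjtaxfjxujxij" (len 13), cursors c1@7 c2@10 c3@13, authorship ......11.22.3
After op 5 (move_left): buffer="hjtaxfjxujxij" (len 13), cursors c1@6 c2@9 c3@12, authorship ......11.22.3
After op 6 (move_right): buffer="hjtaxfjxujxij" (len 13), cursors c1@7 c2@10 c3@13, authorship ......11.22.3
After op 7 (add_cursor(4)): buffer="hjtaxfjxujxij" (len 13), cursors c4@4 c1@7 c2@10 c3@13, authorship ......11.22.3
After op 8 (insert('t')): buffer="hjtatxfjtxujtxijt" (len 17), cursors c4@5 c1@9 c2@13 c3@17, authorship ....4..111.222.33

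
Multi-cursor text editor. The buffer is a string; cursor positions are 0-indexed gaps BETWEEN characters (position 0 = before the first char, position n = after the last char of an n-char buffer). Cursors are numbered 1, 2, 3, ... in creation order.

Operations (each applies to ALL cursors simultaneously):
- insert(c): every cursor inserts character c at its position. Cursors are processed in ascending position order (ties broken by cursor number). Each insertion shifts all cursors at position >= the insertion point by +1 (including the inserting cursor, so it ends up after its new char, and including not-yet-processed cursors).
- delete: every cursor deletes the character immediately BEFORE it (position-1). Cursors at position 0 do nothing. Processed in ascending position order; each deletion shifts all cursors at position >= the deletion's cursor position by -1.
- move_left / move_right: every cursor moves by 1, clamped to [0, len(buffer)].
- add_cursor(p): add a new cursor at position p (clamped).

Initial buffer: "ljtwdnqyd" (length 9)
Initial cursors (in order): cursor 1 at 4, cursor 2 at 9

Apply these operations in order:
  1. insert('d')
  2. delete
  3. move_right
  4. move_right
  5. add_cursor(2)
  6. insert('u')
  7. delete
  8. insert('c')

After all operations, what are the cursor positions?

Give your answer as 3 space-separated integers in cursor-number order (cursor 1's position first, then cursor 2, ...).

Answer: 8 12 3

Derivation:
After op 1 (insert('d')): buffer="ljtwddnqydd" (len 11), cursors c1@5 c2@11, authorship ....1.....2
After op 2 (delete): buffer="ljtwdnqyd" (len 9), cursors c1@4 c2@9, authorship .........
After op 3 (move_right): buffer="ljtwdnqyd" (len 9), cursors c1@5 c2@9, authorship .........
After op 4 (move_right): buffer="ljtwdnqyd" (len 9), cursors c1@6 c2@9, authorship .........
After op 5 (add_cursor(2)): buffer="ljtwdnqyd" (len 9), cursors c3@2 c1@6 c2@9, authorship .........
After op 6 (insert('u')): buffer="ljutwdnuqydu" (len 12), cursors c3@3 c1@8 c2@12, authorship ..3....1...2
After op 7 (delete): buffer="ljtwdnqyd" (len 9), cursors c3@2 c1@6 c2@9, authorship .........
After op 8 (insert('c')): buffer="ljctwdncqydc" (len 12), cursors c3@3 c1@8 c2@12, authorship ..3....1...2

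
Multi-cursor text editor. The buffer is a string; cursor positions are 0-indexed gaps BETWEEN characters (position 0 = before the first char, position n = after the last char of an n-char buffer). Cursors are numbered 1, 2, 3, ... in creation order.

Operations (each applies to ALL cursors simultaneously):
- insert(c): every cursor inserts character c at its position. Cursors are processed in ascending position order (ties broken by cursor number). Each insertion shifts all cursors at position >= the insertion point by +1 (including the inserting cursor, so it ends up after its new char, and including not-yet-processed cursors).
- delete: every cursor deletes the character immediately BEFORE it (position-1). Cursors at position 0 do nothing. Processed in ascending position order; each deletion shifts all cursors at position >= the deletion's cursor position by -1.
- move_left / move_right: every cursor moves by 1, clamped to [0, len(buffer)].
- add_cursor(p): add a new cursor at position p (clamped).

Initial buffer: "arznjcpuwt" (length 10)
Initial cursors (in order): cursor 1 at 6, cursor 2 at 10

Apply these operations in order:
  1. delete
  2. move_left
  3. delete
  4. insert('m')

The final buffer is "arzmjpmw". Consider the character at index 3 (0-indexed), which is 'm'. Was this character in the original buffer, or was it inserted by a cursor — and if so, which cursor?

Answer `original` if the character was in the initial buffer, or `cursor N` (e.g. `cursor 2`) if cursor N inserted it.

Answer: cursor 1

Derivation:
After op 1 (delete): buffer="arznjpuw" (len 8), cursors c1@5 c2@8, authorship ........
After op 2 (move_left): buffer="arznjpuw" (len 8), cursors c1@4 c2@7, authorship ........
After op 3 (delete): buffer="arzjpw" (len 6), cursors c1@3 c2@5, authorship ......
After op 4 (insert('m')): buffer="arzmjpmw" (len 8), cursors c1@4 c2@7, authorship ...1..2.
Authorship (.=original, N=cursor N): . . . 1 . . 2 .
Index 3: author = 1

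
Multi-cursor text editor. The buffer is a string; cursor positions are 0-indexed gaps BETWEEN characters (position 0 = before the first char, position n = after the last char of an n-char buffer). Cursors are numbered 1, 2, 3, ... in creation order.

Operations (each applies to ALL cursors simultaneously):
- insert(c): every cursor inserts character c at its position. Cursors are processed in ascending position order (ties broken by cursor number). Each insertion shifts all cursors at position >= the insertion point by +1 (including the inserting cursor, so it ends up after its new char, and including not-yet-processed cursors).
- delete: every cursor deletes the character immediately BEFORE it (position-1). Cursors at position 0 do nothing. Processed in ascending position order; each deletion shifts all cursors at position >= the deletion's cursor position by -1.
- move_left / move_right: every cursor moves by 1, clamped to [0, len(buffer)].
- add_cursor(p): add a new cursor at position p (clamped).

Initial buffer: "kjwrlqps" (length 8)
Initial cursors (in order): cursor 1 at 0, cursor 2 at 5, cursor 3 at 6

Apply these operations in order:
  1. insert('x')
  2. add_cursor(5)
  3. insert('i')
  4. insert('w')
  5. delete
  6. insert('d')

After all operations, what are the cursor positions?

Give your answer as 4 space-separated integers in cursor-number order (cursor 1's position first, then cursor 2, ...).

After op 1 (insert('x')): buffer="xkjwrlxqxps" (len 11), cursors c1@1 c2@7 c3@9, authorship 1.....2.3..
After op 2 (add_cursor(5)): buffer="xkjwrlxqxps" (len 11), cursors c1@1 c4@5 c2@7 c3@9, authorship 1.....2.3..
After op 3 (insert('i')): buffer="xikjwrilxiqxips" (len 15), cursors c1@2 c4@7 c2@10 c3@13, authorship 11....4.22.33..
After op 4 (insert('w')): buffer="xiwkjwriwlxiwqxiwps" (len 19), cursors c1@3 c4@9 c2@13 c3@17, authorship 111....44.222.333..
After op 5 (delete): buffer="xikjwrilxiqxips" (len 15), cursors c1@2 c4@7 c2@10 c3@13, authorship 11....4.22.33..
After op 6 (insert('d')): buffer="xidkjwridlxidqxidps" (len 19), cursors c1@3 c4@9 c2@13 c3@17, authorship 111....44.222.333..

Answer: 3 13 17 9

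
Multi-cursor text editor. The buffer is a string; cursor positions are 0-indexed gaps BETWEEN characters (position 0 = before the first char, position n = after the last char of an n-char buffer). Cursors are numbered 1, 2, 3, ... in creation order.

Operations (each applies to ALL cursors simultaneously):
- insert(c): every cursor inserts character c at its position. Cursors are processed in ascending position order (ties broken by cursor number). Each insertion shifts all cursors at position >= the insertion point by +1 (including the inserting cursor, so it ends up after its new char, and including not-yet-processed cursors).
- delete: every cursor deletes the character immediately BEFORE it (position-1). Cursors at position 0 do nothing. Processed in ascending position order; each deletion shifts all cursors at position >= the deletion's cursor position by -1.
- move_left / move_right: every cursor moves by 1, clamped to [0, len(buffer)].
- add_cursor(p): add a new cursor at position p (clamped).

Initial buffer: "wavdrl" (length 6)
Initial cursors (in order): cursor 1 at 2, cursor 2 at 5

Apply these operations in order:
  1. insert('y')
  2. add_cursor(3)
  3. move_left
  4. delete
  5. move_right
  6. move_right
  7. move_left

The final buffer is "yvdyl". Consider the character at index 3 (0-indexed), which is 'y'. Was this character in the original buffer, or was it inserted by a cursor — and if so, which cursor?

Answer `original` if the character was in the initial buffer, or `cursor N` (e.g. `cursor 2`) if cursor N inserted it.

After op 1 (insert('y')): buffer="wayvdryl" (len 8), cursors c1@3 c2@7, authorship ..1...2.
After op 2 (add_cursor(3)): buffer="wayvdryl" (len 8), cursors c1@3 c3@3 c2@7, authorship ..1...2.
After op 3 (move_left): buffer="wayvdryl" (len 8), cursors c1@2 c3@2 c2@6, authorship ..1...2.
After op 4 (delete): buffer="yvdyl" (len 5), cursors c1@0 c3@0 c2@3, authorship 1..2.
After op 5 (move_right): buffer="yvdyl" (len 5), cursors c1@1 c3@1 c2@4, authorship 1..2.
After op 6 (move_right): buffer="yvdyl" (len 5), cursors c1@2 c3@2 c2@5, authorship 1..2.
After op 7 (move_left): buffer="yvdyl" (len 5), cursors c1@1 c3@1 c2@4, authorship 1..2.
Authorship (.=original, N=cursor N): 1 . . 2 .
Index 3: author = 2

Answer: cursor 2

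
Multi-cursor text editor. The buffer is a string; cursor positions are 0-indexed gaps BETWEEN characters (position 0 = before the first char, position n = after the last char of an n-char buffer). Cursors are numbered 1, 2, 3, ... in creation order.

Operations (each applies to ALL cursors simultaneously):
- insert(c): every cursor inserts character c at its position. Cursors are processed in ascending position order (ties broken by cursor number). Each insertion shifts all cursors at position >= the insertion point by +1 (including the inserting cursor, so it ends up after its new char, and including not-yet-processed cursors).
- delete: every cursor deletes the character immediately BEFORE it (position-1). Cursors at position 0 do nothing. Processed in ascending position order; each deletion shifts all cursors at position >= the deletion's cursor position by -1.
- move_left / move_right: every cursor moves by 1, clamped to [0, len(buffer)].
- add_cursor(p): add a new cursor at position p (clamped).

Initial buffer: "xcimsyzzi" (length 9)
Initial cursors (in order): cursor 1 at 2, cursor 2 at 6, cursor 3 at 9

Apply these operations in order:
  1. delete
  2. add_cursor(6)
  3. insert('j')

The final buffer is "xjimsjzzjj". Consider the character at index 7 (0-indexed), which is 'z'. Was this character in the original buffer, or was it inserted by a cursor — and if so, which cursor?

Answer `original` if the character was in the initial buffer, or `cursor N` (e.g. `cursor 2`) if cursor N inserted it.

After op 1 (delete): buffer="ximszz" (len 6), cursors c1@1 c2@4 c3@6, authorship ......
After op 2 (add_cursor(6)): buffer="ximszz" (len 6), cursors c1@1 c2@4 c3@6 c4@6, authorship ......
After op 3 (insert('j')): buffer="xjimsjzzjj" (len 10), cursors c1@2 c2@6 c3@10 c4@10, authorship .1...2..34
Authorship (.=original, N=cursor N): . 1 . . . 2 . . 3 4
Index 7: author = original

Answer: original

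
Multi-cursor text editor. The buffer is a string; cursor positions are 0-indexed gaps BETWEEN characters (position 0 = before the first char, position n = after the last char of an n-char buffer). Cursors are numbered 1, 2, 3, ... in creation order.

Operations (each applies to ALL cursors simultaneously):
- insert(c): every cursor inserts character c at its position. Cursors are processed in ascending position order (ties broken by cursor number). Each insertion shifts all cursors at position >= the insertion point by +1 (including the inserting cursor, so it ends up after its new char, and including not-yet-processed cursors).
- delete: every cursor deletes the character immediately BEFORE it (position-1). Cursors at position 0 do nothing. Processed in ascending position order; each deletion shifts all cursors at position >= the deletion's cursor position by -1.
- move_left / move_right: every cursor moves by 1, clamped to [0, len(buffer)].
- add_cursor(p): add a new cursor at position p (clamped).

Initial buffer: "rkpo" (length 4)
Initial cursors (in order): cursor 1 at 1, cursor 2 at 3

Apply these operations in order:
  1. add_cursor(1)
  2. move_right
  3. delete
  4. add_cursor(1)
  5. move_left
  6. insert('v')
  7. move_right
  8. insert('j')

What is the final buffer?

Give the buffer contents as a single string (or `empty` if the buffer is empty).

Answer: vvvvpjjjj

Derivation:
After op 1 (add_cursor(1)): buffer="rkpo" (len 4), cursors c1@1 c3@1 c2@3, authorship ....
After op 2 (move_right): buffer="rkpo" (len 4), cursors c1@2 c3@2 c2@4, authorship ....
After op 3 (delete): buffer="p" (len 1), cursors c1@0 c3@0 c2@1, authorship .
After op 4 (add_cursor(1)): buffer="p" (len 1), cursors c1@0 c3@0 c2@1 c4@1, authorship .
After op 5 (move_left): buffer="p" (len 1), cursors c1@0 c2@0 c3@0 c4@0, authorship .
After op 6 (insert('v')): buffer="vvvvp" (len 5), cursors c1@4 c2@4 c3@4 c4@4, authorship 1234.
After op 7 (move_right): buffer="vvvvp" (len 5), cursors c1@5 c2@5 c3@5 c4@5, authorship 1234.
After op 8 (insert('j')): buffer="vvvvpjjjj" (len 9), cursors c1@9 c2@9 c3@9 c4@9, authorship 1234.1234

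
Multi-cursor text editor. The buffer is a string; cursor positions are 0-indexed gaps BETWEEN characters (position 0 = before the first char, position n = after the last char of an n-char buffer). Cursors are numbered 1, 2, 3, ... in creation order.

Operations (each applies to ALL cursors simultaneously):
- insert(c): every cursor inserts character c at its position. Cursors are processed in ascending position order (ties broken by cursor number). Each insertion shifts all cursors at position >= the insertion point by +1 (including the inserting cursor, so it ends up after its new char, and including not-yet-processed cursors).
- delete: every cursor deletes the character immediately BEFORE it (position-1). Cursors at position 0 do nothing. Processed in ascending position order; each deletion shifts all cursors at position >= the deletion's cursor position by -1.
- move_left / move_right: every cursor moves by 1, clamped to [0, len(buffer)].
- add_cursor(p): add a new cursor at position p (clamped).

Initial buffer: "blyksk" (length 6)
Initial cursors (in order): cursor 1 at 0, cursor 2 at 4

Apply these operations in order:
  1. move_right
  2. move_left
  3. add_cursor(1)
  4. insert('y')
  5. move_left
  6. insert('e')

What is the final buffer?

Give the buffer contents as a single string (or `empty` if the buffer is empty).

Answer: eybeylykeysk

Derivation:
After op 1 (move_right): buffer="blyksk" (len 6), cursors c1@1 c2@5, authorship ......
After op 2 (move_left): buffer="blyksk" (len 6), cursors c1@0 c2@4, authorship ......
After op 3 (add_cursor(1)): buffer="blyksk" (len 6), cursors c1@0 c3@1 c2@4, authorship ......
After op 4 (insert('y')): buffer="ybylykysk" (len 9), cursors c1@1 c3@3 c2@7, authorship 1.3...2..
After op 5 (move_left): buffer="ybylykysk" (len 9), cursors c1@0 c3@2 c2@6, authorship 1.3...2..
After op 6 (insert('e')): buffer="eybeylykeysk" (len 12), cursors c1@1 c3@4 c2@9, authorship 11.33...22..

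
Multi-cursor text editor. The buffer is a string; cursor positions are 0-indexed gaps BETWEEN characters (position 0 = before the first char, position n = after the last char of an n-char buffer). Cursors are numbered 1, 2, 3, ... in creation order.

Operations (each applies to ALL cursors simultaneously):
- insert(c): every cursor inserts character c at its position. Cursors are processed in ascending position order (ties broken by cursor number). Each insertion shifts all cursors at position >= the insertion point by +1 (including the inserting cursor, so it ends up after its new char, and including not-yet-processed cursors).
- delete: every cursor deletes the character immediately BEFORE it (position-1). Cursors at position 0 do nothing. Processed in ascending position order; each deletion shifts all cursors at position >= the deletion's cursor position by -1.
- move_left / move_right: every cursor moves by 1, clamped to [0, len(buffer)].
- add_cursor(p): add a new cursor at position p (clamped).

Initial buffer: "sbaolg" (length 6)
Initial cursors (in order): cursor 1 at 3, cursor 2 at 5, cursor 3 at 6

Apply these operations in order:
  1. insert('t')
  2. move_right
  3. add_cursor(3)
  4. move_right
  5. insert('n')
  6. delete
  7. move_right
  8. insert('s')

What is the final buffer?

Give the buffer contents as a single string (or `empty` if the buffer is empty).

Answer: sbatosltsgtss

Derivation:
After op 1 (insert('t')): buffer="sbatoltgt" (len 9), cursors c1@4 c2@7 c3@9, authorship ...1..2.3
After op 2 (move_right): buffer="sbatoltgt" (len 9), cursors c1@5 c2@8 c3@9, authorship ...1..2.3
After op 3 (add_cursor(3)): buffer="sbatoltgt" (len 9), cursors c4@3 c1@5 c2@8 c3@9, authorship ...1..2.3
After op 4 (move_right): buffer="sbatoltgt" (len 9), cursors c4@4 c1@6 c2@9 c3@9, authorship ...1..2.3
After op 5 (insert('n')): buffer="sbatnolntgtnn" (len 13), cursors c4@5 c1@8 c2@13 c3@13, authorship ...14..12.323
After op 6 (delete): buffer="sbatoltgt" (len 9), cursors c4@4 c1@6 c2@9 c3@9, authorship ...1..2.3
After op 7 (move_right): buffer="sbatoltgt" (len 9), cursors c4@5 c1@7 c2@9 c3@9, authorship ...1..2.3
After op 8 (insert('s')): buffer="sbatosltsgtss" (len 13), cursors c4@6 c1@9 c2@13 c3@13, authorship ...1.4.21.323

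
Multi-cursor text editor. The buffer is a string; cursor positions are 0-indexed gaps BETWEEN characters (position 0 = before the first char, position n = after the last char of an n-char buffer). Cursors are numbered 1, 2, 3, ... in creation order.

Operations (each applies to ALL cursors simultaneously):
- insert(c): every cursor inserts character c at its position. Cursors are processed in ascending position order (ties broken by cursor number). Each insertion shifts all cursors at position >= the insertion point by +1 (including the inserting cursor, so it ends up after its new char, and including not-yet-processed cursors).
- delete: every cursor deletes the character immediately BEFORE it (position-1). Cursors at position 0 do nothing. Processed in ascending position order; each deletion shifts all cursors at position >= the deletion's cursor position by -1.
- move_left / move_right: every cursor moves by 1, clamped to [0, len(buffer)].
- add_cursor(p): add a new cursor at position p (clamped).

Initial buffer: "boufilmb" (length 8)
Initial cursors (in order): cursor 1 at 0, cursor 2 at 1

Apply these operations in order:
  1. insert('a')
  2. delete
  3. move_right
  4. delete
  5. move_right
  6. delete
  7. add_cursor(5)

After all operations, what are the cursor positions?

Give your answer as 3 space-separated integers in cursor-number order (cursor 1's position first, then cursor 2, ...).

After op 1 (insert('a')): buffer="abaoufilmb" (len 10), cursors c1@1 c2@3, authorship 1.2.......
After op 2 (delete): buffer="boufilmb" (len 8), cursors c1@0 c2@1, authorship ........
After op 3 (move_right): buffer="boufilmb" (len 8), cursors c1@1 c2@2, authorship ........
After op 4 (delete): buffer="ufilmb" (len 6), cursors c1@0 c2@0, authorship ......
After op 5 (move_right): buffer="ufilmb" (len 6), cursors c1@1 c2@1, authorship ......
After op 6 (delete): buffer="filmb" (len 5), cursors c1@0 c2@0, authorship .....
After op 7 (add_cursor(5)): buffer="filmb" (len 5), cursors c1@0 c2@0 c3@5, authorship .....

Answer: 0 0 5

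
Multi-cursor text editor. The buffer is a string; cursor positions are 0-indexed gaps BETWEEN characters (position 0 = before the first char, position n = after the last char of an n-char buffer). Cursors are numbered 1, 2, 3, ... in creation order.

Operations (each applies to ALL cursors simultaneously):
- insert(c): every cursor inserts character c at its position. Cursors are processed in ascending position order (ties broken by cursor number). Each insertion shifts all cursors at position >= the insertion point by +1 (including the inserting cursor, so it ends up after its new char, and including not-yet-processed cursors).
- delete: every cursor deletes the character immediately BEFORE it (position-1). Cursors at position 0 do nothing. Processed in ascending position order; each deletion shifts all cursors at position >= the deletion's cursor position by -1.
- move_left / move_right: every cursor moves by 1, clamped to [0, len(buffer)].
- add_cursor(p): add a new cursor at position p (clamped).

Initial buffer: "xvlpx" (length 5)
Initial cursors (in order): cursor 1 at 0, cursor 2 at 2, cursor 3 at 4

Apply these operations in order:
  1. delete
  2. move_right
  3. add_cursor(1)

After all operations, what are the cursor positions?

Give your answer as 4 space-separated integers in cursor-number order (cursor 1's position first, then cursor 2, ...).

Answer: 1 2 3 1

Derivation:
After op 1 (delete): buffer="xlx" (len 3), cursors c1@0 c2@1 c3@2, authorship ...
After op 2 (move_right): buffer="xlx" (len 3), cursors c1@1 c2@2 c3@3, authorship ...
After op 3 (add_cursor(1)): buffer="xlx" (len 3), cursors c1@1 c4@1 c2@2 c3@3, authorship ...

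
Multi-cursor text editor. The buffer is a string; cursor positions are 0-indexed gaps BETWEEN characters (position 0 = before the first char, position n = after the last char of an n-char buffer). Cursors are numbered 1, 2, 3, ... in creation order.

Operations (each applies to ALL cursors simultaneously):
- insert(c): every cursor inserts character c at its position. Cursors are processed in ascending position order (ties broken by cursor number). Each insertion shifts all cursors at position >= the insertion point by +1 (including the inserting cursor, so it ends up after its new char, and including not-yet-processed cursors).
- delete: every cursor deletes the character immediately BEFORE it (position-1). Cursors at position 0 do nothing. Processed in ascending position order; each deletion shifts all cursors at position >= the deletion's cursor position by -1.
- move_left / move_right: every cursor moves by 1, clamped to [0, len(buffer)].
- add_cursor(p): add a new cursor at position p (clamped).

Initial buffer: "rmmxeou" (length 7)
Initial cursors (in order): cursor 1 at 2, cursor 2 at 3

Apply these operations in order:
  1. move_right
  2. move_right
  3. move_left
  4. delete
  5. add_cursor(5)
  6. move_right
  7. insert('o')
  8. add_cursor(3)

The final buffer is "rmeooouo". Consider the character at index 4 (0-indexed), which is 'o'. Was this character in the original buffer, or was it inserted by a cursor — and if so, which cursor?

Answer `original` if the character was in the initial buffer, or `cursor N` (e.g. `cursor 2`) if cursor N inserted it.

After op 1 (move_right): buffer="rmmxeou" (len 7), cursors c1@3 c2@4, authorship .......
After op 2 (move_right): buffer="rmmxeou" (len 7), cursors c1@4 c2@5, authorship .......
After op 3 (move_left): buffer="rmmxeou" (len 7), cursors c1@3 c2@4, authorship .......
After op 4 (delete): buffer="rmeou" (len 5), cursors c1@2 c2@2, authorship .....
After op 5 (add_cursor(5)): buffer="rmeou" (len 5), cursors c1@2 c2@2 c3@5, authorship .....
After op 6 (move_right): buffer="rmeou" (len 5), cursors c1@3 c2@3 c3@5, authorship .....
After op 7 (insert('o')): buffer="rmeooouo" (len 8), cursors c1@5 c2@5 c3@8, authorship ...12..3
After op 8 (add_cursor(3)): buffer="rmeooouo" (len 8), cursors c4@3 c1@5 c2@5 c3@8, authorship ...12..3
Authorship (.=original, N=cursor N): . . . 1 2 . . 3
Index 4: author = 2

Answer: cursor 2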